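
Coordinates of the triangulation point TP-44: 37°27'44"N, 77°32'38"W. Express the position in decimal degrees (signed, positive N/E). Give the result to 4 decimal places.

+37.4622°, -77.5439°

lat: 37.4622° N → +37.4622°
lon: 77.5439° W → -77.5439°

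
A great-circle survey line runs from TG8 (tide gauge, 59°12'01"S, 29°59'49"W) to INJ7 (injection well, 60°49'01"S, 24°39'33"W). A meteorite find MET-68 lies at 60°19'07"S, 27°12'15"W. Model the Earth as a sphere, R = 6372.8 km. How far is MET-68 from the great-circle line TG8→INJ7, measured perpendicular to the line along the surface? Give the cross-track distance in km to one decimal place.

TG8: φ = -59.20028°, λ = -29.99694°
INJ7: φ = -60.81694°, λ = -24.65917°
MET-68: φ = -60.31861°, λ = -27.20417°
δ₁₃ = central angle TG8→MET-68 = 0.031358 rad  (haversine)
θ₁₃ = bearing TG8→MET-68 = 129.689°,  θ₁₂ = bearing TG8→INJ7 = 123.505°
dₓₜ = R·arcsin(sin δ₁₃ · sin(θ₁₃ − θ₁₂)) = 6372.8·arcsin(0.03135·sin(6.184°)) = 21.523 km
|dₓₜ| = 21.523 km

21.5 km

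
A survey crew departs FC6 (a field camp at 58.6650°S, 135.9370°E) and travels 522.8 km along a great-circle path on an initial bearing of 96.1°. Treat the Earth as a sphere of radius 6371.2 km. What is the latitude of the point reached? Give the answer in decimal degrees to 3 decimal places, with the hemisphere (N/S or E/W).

58.848°S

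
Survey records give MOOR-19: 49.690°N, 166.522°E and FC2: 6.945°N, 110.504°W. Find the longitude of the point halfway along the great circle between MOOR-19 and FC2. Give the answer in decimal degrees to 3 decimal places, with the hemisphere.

Bx = cos φ₂ cos Δλ = 0.121422,  By = cos φ₂ sin Δλ = 0.985209
φₘ = atan2(sin φ₁ + sin φ₂, √((cos φ₁ + Bx)² + By²)) = 35.26487°
λₘ = λ₁ + atan2(By, cos φ₁ + Bx) = -141.42798°

141.428°W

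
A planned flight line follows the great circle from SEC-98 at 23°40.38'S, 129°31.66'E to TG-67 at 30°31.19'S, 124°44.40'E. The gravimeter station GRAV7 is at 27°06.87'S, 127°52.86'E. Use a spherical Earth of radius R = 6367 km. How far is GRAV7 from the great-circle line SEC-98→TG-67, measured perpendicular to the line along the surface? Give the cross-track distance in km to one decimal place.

SEC-98: φ = -23.67300°, λ = +129.52767°
TG-67: φ = -30.51983°, λ = +124.74000°
GRAV7: φ = -27.11450°, λ = +127.88100°
δ₁₃ = central angle SEC-98→GRAV7 = 0.065434 rad  (haversine)
θ₁₃ = bearing SEC-98→GRAV7 = 203.027°,  θ₁₂ = bearing SEC-98→TG-67 = 210.840°
dₓₜ = R·arcsin(sin δ₁₃ · sin(θ₁₃ − θ₁₂)) = 6367·arcsin(0.06539·sin(-7.812°)) = -56.591 km
|dₓₜ| = 56.591 km

56.6 km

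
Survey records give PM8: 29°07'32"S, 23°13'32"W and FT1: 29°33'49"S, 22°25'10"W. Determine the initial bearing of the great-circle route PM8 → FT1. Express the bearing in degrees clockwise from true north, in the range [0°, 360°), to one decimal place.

PM8: φ = -29.12556°, λ = -23.22556°
FT1: φ = -29.56361°, λ = -22.41944°
Δλ = 0.8061°
y = sin Δλ · cos φ₂ = 0.012237
x = cos φ₁ sin φ₂ − sin φ₁ cos φ₂ cos Δλ = -0.007687
θ = atan2(y, x) = 122.1368° → 122.1368° (mod 360°)

122.1°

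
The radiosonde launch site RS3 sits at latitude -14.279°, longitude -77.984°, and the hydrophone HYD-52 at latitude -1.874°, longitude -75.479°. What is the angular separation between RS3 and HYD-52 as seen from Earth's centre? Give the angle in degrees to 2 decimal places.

Δφ = 12.4050°,  Δλ = 2.5050°
a = sin²(Δφ/2) + cos φ₁ cos φ₂ sin²(Δλ/2) = 0.012136
c = 2·arcsin(√a) = 0.220775 rad = 12.6495°

12.65°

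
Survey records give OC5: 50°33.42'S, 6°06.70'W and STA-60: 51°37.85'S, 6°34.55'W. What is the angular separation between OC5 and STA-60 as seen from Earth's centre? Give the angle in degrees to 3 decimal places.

1.113°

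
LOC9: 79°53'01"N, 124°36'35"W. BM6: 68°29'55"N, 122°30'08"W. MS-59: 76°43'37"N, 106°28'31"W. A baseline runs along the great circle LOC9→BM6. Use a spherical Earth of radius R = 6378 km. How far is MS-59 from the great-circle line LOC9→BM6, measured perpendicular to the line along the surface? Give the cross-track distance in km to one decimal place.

LOC9: φ = +79.88361°, λ = -124.60972°
BM6: φ = +68.49861°, λ = -122.50222°
MS-59: φ = +76.72694°, λ = -106.47528°
δ₁₃ = central angle LOC9→MS-59 = 0.083934 rad  (haversine)
θ₁₃ = bearing LOC9→MS-59 = 121.528°,  θ₁₂ = bearing LOC9→BM6 = 176.089°
dₓₜ = R·arcsin(sin δ₁₃ · sin(θ₁₃ − θ₁₂)) = 6378·arcsin(0.08384·sin(-54.561°)) = -435.979 km
|dₓₜ| = 435.979 km

436.0 km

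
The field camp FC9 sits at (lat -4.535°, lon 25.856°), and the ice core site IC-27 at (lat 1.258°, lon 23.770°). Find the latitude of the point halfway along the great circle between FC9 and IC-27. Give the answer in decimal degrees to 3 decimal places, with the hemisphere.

Bx = cos φ₂ cos Δλ = 0.999096,  By = cos φ₂ sin Δλ = -0.036391
φₘ = atan2(sin φ₁ + sin φ₂, √((cos φ₁ + Bx)² + By²)) = -1.63877°
λₘ = λ₁ + atan2(By, cos φ₁ + Bx) = 24.81149°

1.639°S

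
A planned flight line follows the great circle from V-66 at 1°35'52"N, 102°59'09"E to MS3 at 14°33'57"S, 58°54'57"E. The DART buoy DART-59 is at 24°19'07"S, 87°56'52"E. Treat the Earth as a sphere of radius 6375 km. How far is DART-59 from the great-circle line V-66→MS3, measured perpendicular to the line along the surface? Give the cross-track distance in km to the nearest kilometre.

V-66: φ = +1.59778°, λ = +102.98583°
MS3: φ = -14.56583°, λ = +58.91583°
DART-59: φ = -24.31861°, λ = +87.94778°
δ₁₃ = central angle V-66→DART-59 = 0.519158 rad  (haversine)
θ₁₃ = bearing V-66→DART-59 = 208.460°,  θ₁₂ = bearing V-66→MS3 = 248.088°
dₓₜ = R·arcsin(sin δ₁₃ · sin(θ₁₃ − θ₁₂)) = 6375·arcsin(0.49615·sin(-39.628°)) = -2052.597 km
|dₓₜ| = 2052.597 km

2053 km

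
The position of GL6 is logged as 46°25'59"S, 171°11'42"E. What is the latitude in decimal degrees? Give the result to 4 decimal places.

46.4331°S

46° + 25′/60 + 59″/3600 = 46 + 0.41667 + 0.01639 = 46.4331°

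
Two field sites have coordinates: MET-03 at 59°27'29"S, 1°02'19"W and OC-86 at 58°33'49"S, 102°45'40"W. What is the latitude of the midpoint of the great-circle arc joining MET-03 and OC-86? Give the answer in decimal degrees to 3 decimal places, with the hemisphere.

69.236°S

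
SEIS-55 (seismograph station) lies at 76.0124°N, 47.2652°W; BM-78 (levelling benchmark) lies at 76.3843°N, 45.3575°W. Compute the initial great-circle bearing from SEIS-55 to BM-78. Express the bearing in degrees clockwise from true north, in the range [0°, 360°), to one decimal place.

49.8°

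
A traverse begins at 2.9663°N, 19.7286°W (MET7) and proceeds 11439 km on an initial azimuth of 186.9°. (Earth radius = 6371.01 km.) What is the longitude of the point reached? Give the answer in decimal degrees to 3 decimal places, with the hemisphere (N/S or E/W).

δ = d/R = 11439/6371.01 = 1.795477 rad
φ₂ = arcsin(sin φ₁ cos δ + cos φ₁ sin δ cos θ)
   = arcsin(0.05175·-0.22279 + 0.99866·0.97487·-0.99276) = -77.96965°
λ₂ = λ₁ + atan2(sin θ sin δ cos φ₁, cos δ − sin φ₁ sin φ₂) = -165.54111°

165.541°W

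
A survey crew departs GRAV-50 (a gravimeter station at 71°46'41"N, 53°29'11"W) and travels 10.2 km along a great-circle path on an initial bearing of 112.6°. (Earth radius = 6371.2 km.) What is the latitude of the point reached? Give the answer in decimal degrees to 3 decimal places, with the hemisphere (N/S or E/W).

71.743°N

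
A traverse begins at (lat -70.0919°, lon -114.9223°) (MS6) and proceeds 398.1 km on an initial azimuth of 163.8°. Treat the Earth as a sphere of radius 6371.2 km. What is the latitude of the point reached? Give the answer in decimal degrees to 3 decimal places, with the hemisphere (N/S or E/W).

73.501°S

δ = d/R = 398.1/6371.2 = 0.062484 rad
φ₂ = arcsin(sin φ₁ cos δ + cos φ₁ sin δ cos θ)
   = arcsin(-0.94024·0.99805 + 0.34051·0.06244·-0.96029) = -73.50080°
λ₂ = λ₁ + atan2(sin θ sin δ cos φ₁, cos δ − sin φ₁ sin φ₂) = -111.40546°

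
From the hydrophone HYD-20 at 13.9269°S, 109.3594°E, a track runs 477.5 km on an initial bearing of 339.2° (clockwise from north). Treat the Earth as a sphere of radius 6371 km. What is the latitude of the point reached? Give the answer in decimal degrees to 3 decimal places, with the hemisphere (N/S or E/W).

9.908°S

δ = d/R = 477.5/6371 = 0.074949 rad
φ₂ = arcsin(sin φ₁ cos δ + cos φ₁ sin δ cos θ)
   = arcsin(-0.24068·0.99719 + 0.97060·0.07488·0.93483) = -9.90803°
λ₂ = λ₁ + atan2(sin θ sin δ cos φ₁, cos δ − sin φ₁ sin φ₂) = 107.81265°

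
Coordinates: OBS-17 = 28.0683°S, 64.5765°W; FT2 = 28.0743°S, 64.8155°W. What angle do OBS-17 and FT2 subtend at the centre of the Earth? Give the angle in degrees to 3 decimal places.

0.211°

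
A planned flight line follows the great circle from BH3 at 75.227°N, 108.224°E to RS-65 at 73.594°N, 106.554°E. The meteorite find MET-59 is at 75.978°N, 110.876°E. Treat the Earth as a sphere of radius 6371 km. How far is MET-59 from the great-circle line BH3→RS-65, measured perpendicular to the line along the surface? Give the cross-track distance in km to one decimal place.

δ₁₃ = central angle BH3→MET-59 = 0.017440 rad  (haversine)
θ₁₃ = bearing BH3→MET-59 = 40.006°,  θ₁₂ = bearing BH3→RS-65 = 196.173°
dₓₜ = R·arcsin(sin δ₁₃ · sin(θ₁₃ − θ₁₂)) = 6371·arcsin(0.01744·sin(-156.168°)) = -44.893 km
|dₓₜ| = 44.893 km

44.9 km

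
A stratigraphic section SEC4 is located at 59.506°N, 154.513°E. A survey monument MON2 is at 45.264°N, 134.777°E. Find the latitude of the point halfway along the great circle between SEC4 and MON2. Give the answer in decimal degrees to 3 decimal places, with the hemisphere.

52.786°N

Bx = cos φ₂ cos Δλ = 0.662497,  By = cos φ₂ sin Δλ = -0.237678
φₘ = atan2(sin φ₁ + sin φ₂, √((cos φ₁ + Bx)² + By²)) = 52.78613°
λₘ = λ₁ + atan2(By, cos φ₁ + Bx) = 143.02947°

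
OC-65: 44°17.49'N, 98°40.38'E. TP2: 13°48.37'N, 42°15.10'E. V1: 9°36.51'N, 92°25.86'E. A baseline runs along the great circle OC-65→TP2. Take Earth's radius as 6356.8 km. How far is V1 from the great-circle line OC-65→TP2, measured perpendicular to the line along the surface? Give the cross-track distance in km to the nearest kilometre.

OC-65: φ = +44.29150°, λ = +98.67300°
TP2: φ = +13.80617°, λ = +42.25167°
V1: φ = +9.60850°, λ = +92.43100°
δ₁₃ = central angle OC-65→V1 = 0.612647 rad  (haversine)
θ₁₃ = bearing OC-65→V1 = 190.744°,  θ₁₂ = bearing OC-65→TP2 = 255.832°
dₓₜ = R·arcsin(sin δ₁₃ · sin(θ₁₃ − θ₁₂)) = 6356.8·arcsin(0.57503·sin(-65.087°)) = -3487.601 km
|dₓₜ| = 3487.601 km

3488 km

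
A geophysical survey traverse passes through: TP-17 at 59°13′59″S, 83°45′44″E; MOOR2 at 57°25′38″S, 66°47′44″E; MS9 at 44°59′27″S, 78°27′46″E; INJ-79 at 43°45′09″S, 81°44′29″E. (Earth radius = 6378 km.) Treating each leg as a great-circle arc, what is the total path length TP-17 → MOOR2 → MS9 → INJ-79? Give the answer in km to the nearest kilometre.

TP-17: φ = -59.23306°, λ = +83.76222°
MOOR2: φ = -57.42722°, λ = +66.79556°
MS9: φ = -44.99083°, λ = +78.46278°
INJ-79: φ = -43.75250°, λ = +81.74139°
TP-17→MOOR2: c = 0.158175 rad, d = 1008.84 km
MOOR2→MS9: c = 0.250982 rad, d = 1600.76 km
MS9→INJ-79: c = 0.046258 rad, d = 295.03 km
Total = 1008.84 + 1600.76 + 295.03 = 2904.63 km

2905 km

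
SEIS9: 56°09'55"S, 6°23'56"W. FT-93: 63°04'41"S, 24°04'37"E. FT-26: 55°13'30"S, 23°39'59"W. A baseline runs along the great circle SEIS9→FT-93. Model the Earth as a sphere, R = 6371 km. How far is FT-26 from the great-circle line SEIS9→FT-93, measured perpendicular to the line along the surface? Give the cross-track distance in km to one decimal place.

673.8 km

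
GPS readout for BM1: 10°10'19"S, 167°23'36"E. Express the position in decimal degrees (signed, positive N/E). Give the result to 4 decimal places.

-10.1719°, +167.3933°

lat: 10.1719° S → -10.1719°
lon: 167.3933° E → +167.3933°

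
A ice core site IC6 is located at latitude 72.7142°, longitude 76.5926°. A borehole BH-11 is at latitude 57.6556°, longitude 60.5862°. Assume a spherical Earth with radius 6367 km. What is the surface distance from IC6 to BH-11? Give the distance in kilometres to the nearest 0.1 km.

Δφ = -15.0586°,  Δλ = -16.0064°
a = sin²(Δφ/2) + cos φ₁ cos φ₂ sin²(Δλ/2) = 0.020251
c = 2·arcsin(√a) = 0.285583 rad = 16.3627°
d = R·c = 6367 × 0.285583 = 1818.3 km

1818.3 km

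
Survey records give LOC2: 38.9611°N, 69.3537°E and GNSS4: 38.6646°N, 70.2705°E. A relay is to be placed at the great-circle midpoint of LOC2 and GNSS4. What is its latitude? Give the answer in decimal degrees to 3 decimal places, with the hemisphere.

38.814°N

Bx = cos φ₂ cos Δλ = 0.780717,  By = cos φ₂ sin Δλ = 0.012493
φₘ = atan2(sin φ₁ + sin φ₂, √((cos φ₁ + Bx)² + By²)) = 38.81375°
λₘ = λ₁ + atan2(By, cos φ₁ + Bx) = 69.81305°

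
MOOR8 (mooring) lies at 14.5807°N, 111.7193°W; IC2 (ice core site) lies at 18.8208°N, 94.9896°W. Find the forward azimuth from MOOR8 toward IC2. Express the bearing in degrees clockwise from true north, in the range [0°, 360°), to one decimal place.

72.9°

Δλ = 16.7297°
y = sin Δλ · cos φ₂ = 0.272466
x = cos φ₁ sin φ₂ − sin φ₁ cos φ₂ cos Δλ = 0.084022
θ = atan2(y, x) = 72.8615° → 72.8615° (mod 360°)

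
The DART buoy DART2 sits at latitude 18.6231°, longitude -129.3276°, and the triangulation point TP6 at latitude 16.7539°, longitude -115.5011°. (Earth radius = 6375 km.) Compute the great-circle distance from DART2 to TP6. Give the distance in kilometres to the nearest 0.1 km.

Δφ = -1.8692°,  Δλ = 13.8265°
a = sin²(Δφ/2) + cos φ₁ cos φ₂ sin²(Δλ/2) = 0.013413
c = 2·arcsin(√a) = 0.232148 rad = 13.3011°
d = R·c = 6375 × 0.232148 = 1479.9 km

1479.9 km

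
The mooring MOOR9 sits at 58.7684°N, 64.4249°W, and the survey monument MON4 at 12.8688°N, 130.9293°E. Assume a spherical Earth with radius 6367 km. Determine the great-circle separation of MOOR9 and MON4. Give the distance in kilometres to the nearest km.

Δφ = -45.8996°,  Δλ = -164.6458°
a = sin²(Δφ/2) + cos φ₁ cos φ₂ sin²(Δλ/2) = 0.648496
c = 2·arcsin(√a) = 1.872336 rad = 107.2770°
d = R·c = 6367 × 1.872336 = 11921.2 km

11921 km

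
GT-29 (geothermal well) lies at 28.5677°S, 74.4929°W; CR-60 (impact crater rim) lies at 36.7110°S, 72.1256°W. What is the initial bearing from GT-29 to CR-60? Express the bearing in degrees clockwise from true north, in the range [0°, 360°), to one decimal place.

Δλ = 2.3673°
y = sin Δλ · cos φ₂ = 0.033113
x = cos φ₁ sin φ₂ − sin φ₁ cos φ₂ cos Δλ = -0.141977
θ = atan2(y, x) = 166.8717° → 166.8717° (mod 360°)

166.9°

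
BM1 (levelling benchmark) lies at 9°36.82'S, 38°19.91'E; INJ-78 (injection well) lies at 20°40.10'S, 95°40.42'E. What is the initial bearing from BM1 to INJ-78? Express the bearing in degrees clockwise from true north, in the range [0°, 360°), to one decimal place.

BM1: φ = -9.61367°, λ = +38.33183°
INJ-78: φ = -20.66833°, λ = +95.67367°
Δλ = 57.3418°
y = sin Δλ · cos φ₂ = 0.787719
x = cos φ₁ sin φ₂ − sin φ₁ cos φ₂ cos Δλ = -0.263681
θ = atan2(y, x) = 108.5075° → 108.5075° (mod 360°)

108.5°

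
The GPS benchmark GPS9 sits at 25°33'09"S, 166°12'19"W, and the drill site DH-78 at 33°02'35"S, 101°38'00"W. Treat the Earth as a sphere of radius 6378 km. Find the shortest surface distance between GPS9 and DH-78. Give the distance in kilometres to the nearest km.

6228 km

GPS9: φ = -25.55250°, λ = -166.20528°
DH-78: φ = -33.04306°, λ = -101.63333°
Δφ = -7.4906°,  Δλ = 64.5719°
a = sin²(Δφ/2) + cos φ₁ cos φ₂ sin²(Δλ/2) = 0.220040
c = 2·arcsin(√a) = 0.976506 rad = 55.9497°
d = R·c = 6378 × 0.976506 = 6228.2 km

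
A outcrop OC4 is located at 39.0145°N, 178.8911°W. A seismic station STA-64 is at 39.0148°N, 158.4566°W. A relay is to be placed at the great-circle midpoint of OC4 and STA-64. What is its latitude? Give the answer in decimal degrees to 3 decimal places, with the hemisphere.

Bx = cos φ₂ cos Δλ = 0.728089,  By = cos φ₂ sin Δλ = 0.271273
φₘ = atan2(sin φ₁ + sin φ₂, √((cos φ₁ + Bx)² + By²)) = 39.46335°
λₘ = λ₁ + atan2(By, cos φ₁ + Bx) = -168.67387°

39.463°N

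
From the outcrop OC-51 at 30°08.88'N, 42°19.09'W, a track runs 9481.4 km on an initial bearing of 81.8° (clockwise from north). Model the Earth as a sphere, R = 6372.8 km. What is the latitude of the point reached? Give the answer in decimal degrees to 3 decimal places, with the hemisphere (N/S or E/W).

9.471°N

OC-51: φ = +30.14800°, λ = -42.31817°
δ = d/R = 9481.4/6372.8 = 1.487792 rad
φ₂ = arcsin(sin φ₁ cos δ + cos φ₁ sin δ cos θ)
   = arcsin(0.50224·0.08291 + 0.86473·0.99656·0.14263) = 9.47115°
λ₂ = λ₁ + atan2(sin θ sin δ cos φ₁, cos δ − sin φ₁ sin φ₂) = 47.66397°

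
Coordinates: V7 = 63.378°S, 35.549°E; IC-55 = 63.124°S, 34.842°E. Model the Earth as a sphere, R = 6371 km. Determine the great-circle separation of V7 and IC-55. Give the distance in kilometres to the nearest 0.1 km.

45.3 km

Δφ = 0.2540°,  Δλ = -0.7070°
a = sin²(Δφ/2) + cos φ₁ cos φ₂ sin²(Δλ/2) = 0.000013
c = 2·arcsin(√a) = 0.007106 rad = 0.4071°
d = R·c = 6371 × 0.007106 = 45.3 km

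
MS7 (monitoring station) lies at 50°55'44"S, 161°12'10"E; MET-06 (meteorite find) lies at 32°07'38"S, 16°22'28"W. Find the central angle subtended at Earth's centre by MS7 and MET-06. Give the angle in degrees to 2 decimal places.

MS7: φ = -50.92889°, λ = +161.20278°
MET-06: φ = -32.12722°, λ = -16.37444°
Δφ = 18.8017°,  Δλ = -177.5772°
a = sin²(Δφ/2) + cos φ₁ cos φ₂ sin²(Δλ/2) = 0.560210
c = 2·arcsin(√a) = 1.691509 rad = 96.9163°

96.92°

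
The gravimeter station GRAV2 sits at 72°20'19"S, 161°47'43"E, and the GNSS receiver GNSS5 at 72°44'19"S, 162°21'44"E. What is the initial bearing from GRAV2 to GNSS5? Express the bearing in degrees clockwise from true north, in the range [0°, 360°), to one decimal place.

GRAV2: φ = -72.33861°, λ = +161.79528°
GNSS5: φ = -72.73861°, λ = +162.36222°
Δλ = 0.5669°
y = sin Δλ · cos φ₂ = 0.002936
x = cos φ₁ sin φ₂ − sin φ₁ cos φ₂ cos Δλ = -0.006995
θ = atan2(y, x) = 157.2303° → 157.2303° (mod 360°)

157.2°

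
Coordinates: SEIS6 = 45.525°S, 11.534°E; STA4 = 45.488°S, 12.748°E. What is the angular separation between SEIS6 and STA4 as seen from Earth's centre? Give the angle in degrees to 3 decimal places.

Δφ = 0.0370°,  Δλ = 1.2140°
a = sin²(Δφ/2) + cos φ₁ cos φ₂ sin²(Δλ/2) = 0.000055
c = 2·arcsin(√a) = 0.014863 rad = 0.8516°

0.852°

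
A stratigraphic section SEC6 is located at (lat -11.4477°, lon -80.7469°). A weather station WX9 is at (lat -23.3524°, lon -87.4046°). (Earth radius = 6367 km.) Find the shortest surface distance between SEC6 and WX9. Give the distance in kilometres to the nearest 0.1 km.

1498.7 km

Δφ = -11.9047°,  Δλ = -6.6577°
a = sin²(Δφ/2) + cos φ₁ cos φ₂ sin²(Δλ/2) = 0.013788
c = 2·arcsin(√a) = 0.235387 rad = 13.4867°
d = R·c = 6367 × 0.235387 = 1498.7 km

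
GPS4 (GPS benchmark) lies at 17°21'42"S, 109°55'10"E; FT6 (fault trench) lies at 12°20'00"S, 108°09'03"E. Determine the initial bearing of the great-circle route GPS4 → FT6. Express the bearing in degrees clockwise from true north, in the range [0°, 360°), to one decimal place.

GPS4: φ = -17.36167°, λ = +109.91944°
FT6: φ = -12.33333°, λ = +108.15083°
Δλ = -1.7686°
y = sin Δλ · cos φ₂ = -0.030151
x = cos φ₁ sin φ₂ − sin φ₁ cos φ₂ cos Δλ = 0.087509
θ = atan2(y, x) = -19.0111° → 340.9889° (mod 360°)

341.0°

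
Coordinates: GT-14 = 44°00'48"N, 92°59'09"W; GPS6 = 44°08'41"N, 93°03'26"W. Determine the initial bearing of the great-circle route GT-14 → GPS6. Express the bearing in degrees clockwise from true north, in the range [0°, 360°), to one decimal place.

GT-14: φ = +44.01333°, λ = -92.98583°
GPS6: φ = +44.14472°, λ = -93.05722°
Δλ = -0.0714°
y = sin Δλ · cos φ₂ = -0.000894
x = cos φ₁ sin φ₂ − sin φ₁ cos φ₂ cos Δλ = 0.002294
θ = atan2(y, x) = -21.2971° → 338.7029° (mod 360°)

338.7°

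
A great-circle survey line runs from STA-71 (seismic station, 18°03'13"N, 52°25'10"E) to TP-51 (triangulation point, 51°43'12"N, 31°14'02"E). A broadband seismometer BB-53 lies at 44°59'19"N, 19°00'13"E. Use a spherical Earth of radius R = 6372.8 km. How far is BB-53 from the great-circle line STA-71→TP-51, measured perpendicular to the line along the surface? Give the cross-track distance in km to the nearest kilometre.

1171 km

STA-71: φ = +18.05361°, λ = +52.41944°
TP-51: φ = +51.72000°, λ = +31.23389°
BB-53: φ = +44.98861°, λ = +19.00361°
δ₁₃ = central angle STA-71→BB-53 = 0.675546 rad  (haversine)
θ₁₃ = bearing STA-71→BB-53 = 321.475°,  θ₁₂ = bearing STA-71→TP-51 = 338.465°
dₓₜ = R·arcsin(sin δ₁₃ · sin(θ₁₃ − θ₁₂)) = 6372.8·arcsin(0.62532·sin(-16.990°)) = -1171.030 km
|dₓₜ| = 1171.030 km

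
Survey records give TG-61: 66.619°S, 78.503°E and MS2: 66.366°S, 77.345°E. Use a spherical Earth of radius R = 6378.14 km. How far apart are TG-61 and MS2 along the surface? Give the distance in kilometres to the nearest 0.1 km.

Δφ = 0.2530°,  Δλ = -1.1580°
a = sin²(Δφ/2) + cos φ₁ cos φ₂ sin²(Δλ/2) = 0.000021
c = 2·arcsin(√a) = 0.009191 rad = 0.5266°
d = R·c = 6378.14 × 0.009191 = 58.6 km

58.6 km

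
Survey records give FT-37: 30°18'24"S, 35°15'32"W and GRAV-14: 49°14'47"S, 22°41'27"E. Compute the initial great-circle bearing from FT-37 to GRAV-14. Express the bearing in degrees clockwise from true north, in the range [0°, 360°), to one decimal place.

130.9°

FT-37: φ = -30.30667°, λ = -35.25889°
GRAV-14: φ = -49.24639°, λ = +22.69083°
Δλ = 57.9497°
y = sin Δλ · cos φ₂ = 0.553308
x = cos φ₁ sin φ₂ − sin φ₁ cos φ₂ cos Δλ = -0.479185
θ = atan2(y, x) = 130.8937° → 130.8937° (mod 360°)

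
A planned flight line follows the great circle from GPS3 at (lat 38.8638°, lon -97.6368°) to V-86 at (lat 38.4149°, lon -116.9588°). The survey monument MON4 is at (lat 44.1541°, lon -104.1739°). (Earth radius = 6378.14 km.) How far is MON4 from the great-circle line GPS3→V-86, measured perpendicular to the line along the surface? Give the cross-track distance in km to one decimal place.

565.9 km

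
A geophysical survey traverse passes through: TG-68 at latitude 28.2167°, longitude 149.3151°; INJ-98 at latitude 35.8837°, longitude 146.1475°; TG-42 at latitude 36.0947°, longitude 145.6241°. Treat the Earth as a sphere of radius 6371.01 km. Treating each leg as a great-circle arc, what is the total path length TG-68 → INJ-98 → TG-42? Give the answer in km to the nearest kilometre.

TG-68→INJ-98: c = 0.141756 rad, d = 903.13 km
INJ-98→TG-42: c = 0.008258 rad, d = 52.61 km
Total = 903.13 + 52.61 = 955.74 km

956 km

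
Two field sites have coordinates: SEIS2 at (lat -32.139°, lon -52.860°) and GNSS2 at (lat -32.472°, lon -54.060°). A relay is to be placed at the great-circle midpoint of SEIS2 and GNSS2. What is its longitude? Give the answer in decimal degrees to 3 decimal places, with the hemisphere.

Bx = cos φ₂ cos Δλ = 0.843469,  By = cos φ₂ sin Δλ = -0.017668
φₘ = atan2(sin φ₁ + sin φ₂, √((cos φ₁ + Bx)² + By²)) = -32.30692°
λₘ = λ₁ + atan2(By, cos φ₁ + Bx) = -53.45890°

53.459°W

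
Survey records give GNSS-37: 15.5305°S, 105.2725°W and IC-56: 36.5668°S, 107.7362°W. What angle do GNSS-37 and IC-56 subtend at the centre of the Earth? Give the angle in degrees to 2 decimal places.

Δφ = -21.0363°,  Δλ = -2.4637°
a = sin²(Δφ/2) + cos φ₁ cos φ₂ sin²(Δλ/2) = 0.033681
c = 2·arcsin(√a) = 0.369140 rad = 21.1502°

21.15°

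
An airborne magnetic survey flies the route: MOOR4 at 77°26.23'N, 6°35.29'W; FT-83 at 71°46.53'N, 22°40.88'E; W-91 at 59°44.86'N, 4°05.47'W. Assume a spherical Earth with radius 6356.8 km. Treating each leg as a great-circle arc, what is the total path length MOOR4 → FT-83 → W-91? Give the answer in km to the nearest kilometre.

MOOR4: φ = +77.43717°, λ = -6.58817°
FT-83: φ = +71.77550°, λ = +22.68133°
W-91: φ = +59.74767°, λ = -4.09117°
MOOR4→FT-83: c = 0.164886 rad, d = 1048.15 km
FT-83→W-91: c = 0.279635 rad, d = 1777.58 km
Total = 1048.15 + 1777.58 = 2825.73 km

2826 km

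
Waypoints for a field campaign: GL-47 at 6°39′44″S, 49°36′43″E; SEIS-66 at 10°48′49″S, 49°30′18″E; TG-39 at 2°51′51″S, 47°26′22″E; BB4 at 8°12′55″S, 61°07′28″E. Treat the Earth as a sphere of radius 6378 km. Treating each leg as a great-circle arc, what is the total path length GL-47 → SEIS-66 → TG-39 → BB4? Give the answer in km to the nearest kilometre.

GL-47: φ = -6.66222°, λ = +49.61194°
SEIS-66: φ = -10.81361°, λ = +49.50500°
TG-39: φ = -2.86417°, λ = +47.43944°
BB4: φ = -8.21528°, λ = +61.12444°
GL-47→SEIS-66: c = 0.072479 rad, d = 462.27 km
SEIS-66→TG-39: c = 0.143279 rad, d = 913.84 km
TG-39→BB4: c = 0.255332 rad, d = 1628.51 km
Total = 462.27 + 913.84 + 1628.51 = 3004.62 km

3005 km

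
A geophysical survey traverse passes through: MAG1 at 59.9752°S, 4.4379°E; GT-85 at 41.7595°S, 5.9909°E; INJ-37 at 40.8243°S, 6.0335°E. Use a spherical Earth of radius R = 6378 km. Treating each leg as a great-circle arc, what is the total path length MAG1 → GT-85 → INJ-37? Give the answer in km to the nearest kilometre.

2135 km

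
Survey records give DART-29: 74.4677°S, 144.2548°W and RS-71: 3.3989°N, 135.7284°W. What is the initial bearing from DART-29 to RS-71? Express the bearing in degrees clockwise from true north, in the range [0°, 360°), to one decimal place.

8.7°

Δλ = 8.5264°
y = sin Δλ · cos φ₂ = 0.148004
x = cos φ₁ sin φ₂ − sin φ₁ cos φ₂ cos Δλ = 0.967031
θ = atan2(y, x) = 8.7016° → 8.7016° (mod 360°)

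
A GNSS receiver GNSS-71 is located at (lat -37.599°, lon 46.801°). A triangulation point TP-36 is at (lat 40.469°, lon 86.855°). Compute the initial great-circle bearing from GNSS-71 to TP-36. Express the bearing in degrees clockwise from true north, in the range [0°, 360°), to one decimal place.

29.4°

Δλ = 40.0540°
y = sin Δλ · cos φ₂ = 0.489554
x = cos φ₁ sin φ₂ − sin φ₁ cos φ₂ cos Δλ = 0.869519
θ = atan2(y, x) = 29.3803° → 29.3803° (mod 360°)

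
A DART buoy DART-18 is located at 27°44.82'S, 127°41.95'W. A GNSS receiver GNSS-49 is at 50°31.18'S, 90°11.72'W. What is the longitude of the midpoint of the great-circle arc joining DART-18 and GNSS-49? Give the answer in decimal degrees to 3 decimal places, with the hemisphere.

DART-18: φ = -27.74700°, λ = -127.69917°
GNSS-49: φ = -50.51967°, λ = -90.19533°
Bx = cos φ₂ cos Δλ = 0.504399,  By = cos φ₂ sin Δλ = 0.387092
φₘ = atan2(sin φ₁ + sin φ₂, √((cos φ₁ + Bx)² + By²)) = -40.62721°
λₘ = λ₁ + atan2(By, cos φ₁ + Bx) = -112.13123°

112.131°W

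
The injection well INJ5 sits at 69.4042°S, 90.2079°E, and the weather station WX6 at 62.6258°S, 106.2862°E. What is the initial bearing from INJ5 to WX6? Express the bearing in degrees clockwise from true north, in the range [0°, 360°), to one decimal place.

Δλ = 16.0783°
y = sin Δλ · cos φ₂ = 0.127342
x = cos φ₁ sin φ₂ − sin φ₁ cos φ₂ cos Δλ = 0.101194
θ = atan2(y, x) = 51.5272° → 51.5272° (mod 360°)

51.5°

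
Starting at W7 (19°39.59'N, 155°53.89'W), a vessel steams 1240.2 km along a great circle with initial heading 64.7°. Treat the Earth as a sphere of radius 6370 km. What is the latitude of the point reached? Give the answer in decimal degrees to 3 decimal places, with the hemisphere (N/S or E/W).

W7: φ = +19.65983°, λ = -155.89817°
δ = d/R = 1240.2/6370 = 0.194694 rad
φ₂ = arcsin(sin φ₁ cos δ + cos φ₁ sin δ cos θ)
   = arcsin(0.33644·0.98111 + 0.94171·0.19347·0.42736) = 24.07540°
λ₂ = λ₁ + atan2(sin θ sin δ cos φ₁, cos δ − sin φ₁ sin φ₂) = -144.85348°

24.075°N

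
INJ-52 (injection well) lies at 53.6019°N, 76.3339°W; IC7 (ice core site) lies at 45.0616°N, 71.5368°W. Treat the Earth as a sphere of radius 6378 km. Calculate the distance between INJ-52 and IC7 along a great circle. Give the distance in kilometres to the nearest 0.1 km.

1011.8 km

Δφ = -8.5403°,  Δλ = 4.7971°
a = sin²(Δφ/2) + cos φ₁ cos φ₂ sin²(Δλ/2) = 0.006278
c = 2·arcsin(√a) = 0.158637 rad = 9.0893°
d = R·c = 6378 × 0.158637 = 1011.8 km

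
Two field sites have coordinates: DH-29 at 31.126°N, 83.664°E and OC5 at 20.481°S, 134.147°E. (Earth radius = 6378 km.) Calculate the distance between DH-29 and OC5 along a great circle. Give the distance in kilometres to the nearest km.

7878 km

Δφ = -51.6070°,  Δλ = 50.4830°
a = sin²(Δφ/2) + cos φ₁ cos φ₂ sin²(Δλ/2) = 0.335301
c = 2·arcsin(√a) = 1.235129 rad = 70.7677°
d = R·c = 6378 × 1.235129 = 7877.7 km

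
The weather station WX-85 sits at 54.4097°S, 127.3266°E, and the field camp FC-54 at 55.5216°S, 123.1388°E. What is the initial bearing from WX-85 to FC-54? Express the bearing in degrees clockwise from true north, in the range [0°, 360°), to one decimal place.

243.5°

Δλ = -4.1878°
y = sin Δλ · cos φ₂ = -0.041340
x = cos φ₁ sin φ₂ − sin φ₁ cos φ₂ cos Δλ = -0.020634
θ = atan2(y, x) = -116.5256° → 243.4744° (mod 360°)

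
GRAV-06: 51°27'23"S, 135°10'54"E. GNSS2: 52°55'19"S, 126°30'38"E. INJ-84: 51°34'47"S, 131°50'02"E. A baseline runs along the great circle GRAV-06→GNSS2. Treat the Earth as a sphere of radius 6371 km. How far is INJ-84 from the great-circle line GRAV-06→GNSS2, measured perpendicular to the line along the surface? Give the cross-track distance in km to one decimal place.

GRAV-06: φ = -51.45639°, λ = +135.18167°
GNSS2: φ = -52.92194°, λ = +126.51056°
INJ-84: φ = -51.57972°, λ = +131.83389°
δ₁₃ = central angle GRAV-06→INJ-84 = 0.036419 rad  (haversine)
θ₁₃ = bearing GRAV-06→INJ-84 = 265.302°,  θ₁₂ = bearing GRAV-06→GNSS2 = 251.187°
dₓₜ = R·arcsin(sin δ₁₃ · sin(θ₁₃ − θ₁₂)) = 6371·arcsin(0.03641·sin(14.115°)) = 56.573 km
|dₓₜ| = 56.573 km

56.6 km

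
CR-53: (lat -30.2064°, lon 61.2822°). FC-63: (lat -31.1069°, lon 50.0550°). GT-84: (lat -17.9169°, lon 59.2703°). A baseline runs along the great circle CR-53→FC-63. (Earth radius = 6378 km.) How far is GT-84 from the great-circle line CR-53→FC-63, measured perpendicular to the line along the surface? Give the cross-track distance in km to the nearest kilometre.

δ₁₃ = central angle CR-53→GT-84 = 0.216861 rad  (haversine)
θ₁₃ = bearing CR-53→GT-84 = 351.069°,  θ₁₂ = bearing CR-53→FC-63 = 261.821°
dₓₜ = R·arcsin(sin δ₁₃ · sin(θ₁₃ − θ₁₂)) = 6378·arcsin(0.21517·sin(89.248°)) = 1383.017 km
|dₓₜ| = 1383.017 km

1383 km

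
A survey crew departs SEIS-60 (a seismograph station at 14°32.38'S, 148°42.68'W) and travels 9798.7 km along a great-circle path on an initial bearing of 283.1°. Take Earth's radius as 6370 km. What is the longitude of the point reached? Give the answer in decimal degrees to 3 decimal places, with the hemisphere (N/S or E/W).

SEIS-60: φ = -14.53967°, λ = -148.71133°
δ = d/R = 9798.7/6370 = 1.538257 rad
φ₂ = arcsin(sin φ₁ cos δ + cos φ₁ sin δ cos θ)
   = arcsin(-0.25105·0.03253 + 0.96797·0.99947·0.22665) = 12.18735°
λ₂ = λ₁ + atan2(sin θ sin δ cos φ₁, cos δ − sin φ₁ sin φ₂) = 126.47525°

126.475°E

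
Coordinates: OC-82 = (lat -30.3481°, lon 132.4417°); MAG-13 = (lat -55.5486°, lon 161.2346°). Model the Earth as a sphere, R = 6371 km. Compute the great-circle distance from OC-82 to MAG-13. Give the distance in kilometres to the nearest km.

3601 km

Δφ = -25.2005°,  Δλ = 28.7929°
a = sin²(Δφ/2) + cos φ₁ cos φ₂ sin²(Δλ/2) = 0.077767
c = 2·arcsin(√a) = 0.565228 rad = 32.3852°
d = R·c = 6371 × 0.565228 = 3601.1 km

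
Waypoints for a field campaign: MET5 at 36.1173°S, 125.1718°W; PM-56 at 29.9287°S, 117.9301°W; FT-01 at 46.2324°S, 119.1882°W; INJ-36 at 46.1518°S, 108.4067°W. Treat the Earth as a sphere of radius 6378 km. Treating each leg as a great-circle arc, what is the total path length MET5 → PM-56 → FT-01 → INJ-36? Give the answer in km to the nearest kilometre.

MET5→PM-56: c = 0.151220 rad, d = 964.48 km
PM-56→FT-01: c = 0.285068 rad, d = 1818.16 km
FT-01→INJ-36: c = 0.130168 rad, d = 830.21 km
Total = 964.48 + 1818.16 + 830.21 = 3612.86 km

3613 km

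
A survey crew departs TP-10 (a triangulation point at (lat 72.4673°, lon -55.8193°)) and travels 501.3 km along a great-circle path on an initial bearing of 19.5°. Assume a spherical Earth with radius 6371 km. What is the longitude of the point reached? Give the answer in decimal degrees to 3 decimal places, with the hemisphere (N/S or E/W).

δ = d/R = 501.3/6371 = 0.078685 rad
φ₂ = arcsin(sin φ₁ cos δ + cos φ₁ sin δ cos θ)
   = arcsin(0.95355·0.99691 + 0.30125·0.07860·0.94264) = 76.63468°
λ₂ = λ₁ + atan2(sin θ sin δ cos φ₁, cos δ − sin φ₁ sin φ₂) = -49.30173°

49.302°W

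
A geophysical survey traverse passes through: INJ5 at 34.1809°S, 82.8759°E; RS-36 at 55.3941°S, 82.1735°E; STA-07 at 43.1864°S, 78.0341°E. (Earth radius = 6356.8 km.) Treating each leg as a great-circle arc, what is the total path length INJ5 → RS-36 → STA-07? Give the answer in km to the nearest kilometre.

3741 km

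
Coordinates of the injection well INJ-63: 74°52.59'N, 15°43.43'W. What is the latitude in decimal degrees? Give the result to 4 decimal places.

74.8765°N

74° + 52.59′/60 = 74 + 0.87650 = 74.8765°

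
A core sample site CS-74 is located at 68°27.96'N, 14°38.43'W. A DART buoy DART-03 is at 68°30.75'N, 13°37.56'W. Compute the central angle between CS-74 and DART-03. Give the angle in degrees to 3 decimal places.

CS-74: φ = +68.46600°, λ = -14.64050°
DART-03: φ = +68.51250°, λ = -13.62600°
Δφ = 0.0465°,  Δλ = 1.0145°
a = sin²(Δφ/2) + cos φ₁ cos φ₂ sin²(Δλ/2) = 0.000011
c = 2·arcsin(√a) = 0.006543 rad = 0.3749°

0.375°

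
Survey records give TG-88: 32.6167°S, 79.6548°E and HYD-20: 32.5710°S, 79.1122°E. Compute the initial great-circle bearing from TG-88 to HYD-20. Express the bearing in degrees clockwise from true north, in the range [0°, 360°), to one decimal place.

Δλ = -0.5426°
y = sin Δλ · cos φ₂ = -0.007981
x = cos φ₁ sin φ₂ − sin φ₁ cos φ₂ cos Δλ = 0.000777
θ = atan2(y, x) = -84.4374° → 275.5626° (mod 360°)

275.6°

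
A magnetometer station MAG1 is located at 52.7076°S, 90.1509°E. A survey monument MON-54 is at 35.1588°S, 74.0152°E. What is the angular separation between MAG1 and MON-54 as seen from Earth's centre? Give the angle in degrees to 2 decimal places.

20.94°

Δφ = 17.5488°,  Δλ = -16.1357°
a = sin²(Δφ/2) + cos φ₁ cos φ₂ sin²(Δλ/2) = 0.033027
c = 2·arcsin(√a) = 0.365495 rad = 20.9413°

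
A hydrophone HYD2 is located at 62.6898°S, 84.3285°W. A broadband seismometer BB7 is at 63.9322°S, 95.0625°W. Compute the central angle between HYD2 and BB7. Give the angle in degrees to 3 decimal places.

Δφ = -1.2424°,  Δλ = -10.7340°
a = sin²(Δφ/2) + cos φ₁ cos φ₂ sin²(Δλ/2) = 0.001881
c = 2·arcsin(√a) = 0.086778 rad = 4.9720°

4.972°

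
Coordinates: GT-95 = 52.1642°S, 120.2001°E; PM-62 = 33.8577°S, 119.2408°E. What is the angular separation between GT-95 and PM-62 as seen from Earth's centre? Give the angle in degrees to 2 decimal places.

18.32°

Δφ = 18.3065°,  Δλ = -0.9593°
a = sin²(Δφ/2) + cos φ₁ cos φ₂ sin²(Δλ/2) = 0.025341
c = 2·arcsin(√a) = 0.319736 rad = 18.3195°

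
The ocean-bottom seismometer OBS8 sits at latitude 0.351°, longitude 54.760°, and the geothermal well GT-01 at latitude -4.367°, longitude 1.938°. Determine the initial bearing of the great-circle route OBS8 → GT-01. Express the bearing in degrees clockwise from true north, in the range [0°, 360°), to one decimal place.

264.3°

Δλ = -52.8220°
y = sin Δλ · cos φ₂ = -0.794449
x = cos φ₁ sin φ₂ − sin φ₁ cos φ₂ cos Δλ = -0.079835
θ = atan2(y, x) = -95.7384° → 264.2616° (mod 360°)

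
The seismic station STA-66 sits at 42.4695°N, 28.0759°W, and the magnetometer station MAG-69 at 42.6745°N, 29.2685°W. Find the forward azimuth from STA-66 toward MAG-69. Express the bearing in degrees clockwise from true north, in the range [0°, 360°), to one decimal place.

283.5°

Δλ = -1.1926°
y = sin Δλ · cos φ₂ = -0.015302
x = cos φ₁ sin φ₂ − sin φ₁ cos φ₂ cos Δλ = 0.003685
θ = atan2(y, x) = -76.4586° → 283.5414° (mod 360°)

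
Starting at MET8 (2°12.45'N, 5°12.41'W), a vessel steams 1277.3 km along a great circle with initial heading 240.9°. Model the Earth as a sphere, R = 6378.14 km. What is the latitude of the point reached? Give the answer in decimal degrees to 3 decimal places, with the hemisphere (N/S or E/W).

MET8: φ = +2.20750°, λ = -5.20683°
δ = d/R = 1277.3/6378.14 = 0.200262 rad
φ₂ = arcsin(sin φ₁ cos δ + cos φ₁ sin δ cos θ)
   = arcsin(0.03852·0.98001 + 0.99926·0.19893·-0.48634) = -3.37807°
λ₂ = λ₁ + atan2(sin θ sin δ cos φ₁, cos δ − sin φ₁ sin φ₂) = -15.23421°

3.378°S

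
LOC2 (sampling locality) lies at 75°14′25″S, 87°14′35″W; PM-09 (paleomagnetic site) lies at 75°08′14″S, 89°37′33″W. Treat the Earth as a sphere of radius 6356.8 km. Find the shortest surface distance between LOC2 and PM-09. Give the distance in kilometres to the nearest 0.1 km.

LOC2: φ = -75.24028°, λ = -87.24306°
PM-09: φ = -75.13722°, λ = -89.62583°
Δφ = 0.1031°,  Δλ = -2.3828°
a = sin²(Δφ/2) + cos φ₁ cos φ₂ sin²(Δλ/2) = 0.000029
c = 2·arcsin(√a) = 0.010782 rad = 0.6177°
d = R·c = 6356.8 × 0.010782 = 68.5 km

68.5 km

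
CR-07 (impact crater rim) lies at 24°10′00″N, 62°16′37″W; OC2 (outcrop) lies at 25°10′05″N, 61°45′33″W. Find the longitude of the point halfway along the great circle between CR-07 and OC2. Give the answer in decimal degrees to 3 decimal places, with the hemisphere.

CR-07: φ = +24.16667°, λ = -62.27694°
OC2: φ = +25.16806°, λ = -61.75917°
Bx = cos φ₂ cos Δλ = 0.905027,  By = cos φ₂ sin Δλ = 0.008179
φₘ = atan2(sin φ₁ + sin φ₂, √((cos φ₁ + Bx)² + By²)) = 24.66758°
λₘ = λ₁ + atan2(By, cos φ₁ + Bx) = -62.01909°

62.019°W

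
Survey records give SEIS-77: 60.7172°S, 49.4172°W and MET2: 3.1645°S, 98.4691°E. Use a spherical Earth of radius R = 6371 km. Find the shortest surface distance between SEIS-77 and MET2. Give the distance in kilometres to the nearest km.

12391 km

Δφ = 57.5527°,  Δλ = 147.8863°
a = sin²(Δφ/2) + cos φ₁ cos φ₂ sin²(Δλ/2) = 0.682751
c = 2·arcsin(√a) = 1.944969 rad = 111.4385°
d = R·c = 6371 × 1.944969 = 12391.4 km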